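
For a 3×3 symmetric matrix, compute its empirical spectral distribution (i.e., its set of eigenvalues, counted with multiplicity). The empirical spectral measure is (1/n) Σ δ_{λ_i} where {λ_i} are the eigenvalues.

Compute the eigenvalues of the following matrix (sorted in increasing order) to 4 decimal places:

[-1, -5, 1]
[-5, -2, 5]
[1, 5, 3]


Since M is real symmetric, all three eigenvalues are real; they are the roots of det(λI − M) = λ³ − (tr M) λ² + s λ − det M, where s is the sum of the principal 2×2 minors.
tr M = -1 + (-2) + 3 = 0.
s = ((-1)·(-2) − (-5)²) + ((-1)·3 − 1²) + ((-2)·3 − 5²) = -23 + (-4) + (-31) = -58.
det M (expand along row 1) = (-1)·(-31) − (-5)·(-20) + 1·(-23) = -92.
Characteristic polynomial: λ³ − 58λ + 92 = 0.
Substitute λ = y + (tr M)/3 = y + 0.000000 to remove the quadratic term: y³ + p·y + q = 0 with p = s − (tr M)²/3 = -58.000000 and q = −2(tr M)³/27 + (tr M)·s/3 − det M = 92.000000.
Three real roots ⇒ use the trigonometric (Viète) form: r = 2√(−p/3) = 8.793937, φ = arccos(3q/(p·r)) = arccos(-0.541125) = 2.142571 rad.
y_k = r·cos(φ/3 − 2πk/3) for k = 0, 1, 2 gives y = 6.644909, 1.665921, -8.310830.
λ_k = y_k + 0.000000 gives λ = 6.6449, 1.6659, -8.3108 (check: the sum is 0.0000 = tr M).

Eigenvalues sorted in increasing order: [-8.3108, 1.6659, 6.6449].


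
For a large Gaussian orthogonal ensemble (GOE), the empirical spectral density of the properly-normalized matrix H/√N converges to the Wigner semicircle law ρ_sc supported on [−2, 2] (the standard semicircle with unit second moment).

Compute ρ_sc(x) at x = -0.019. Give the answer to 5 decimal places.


ρ_sc(x) = (1/(2π)) √(4 − x²). With x = -0.019:
  4 − x² = 4 − (-0.019)² = 4 − 0.000361 = 3.999639.
  √(4 − x²) = 1.999910.
  1/(2π) = 0.159155.
  ρ_sc(-0.019) = 0.159155 · 1.999910 = 0.318296.

Rounded to 5 decimal places: ρ_sc(-0.019) ≈ 0.31830.


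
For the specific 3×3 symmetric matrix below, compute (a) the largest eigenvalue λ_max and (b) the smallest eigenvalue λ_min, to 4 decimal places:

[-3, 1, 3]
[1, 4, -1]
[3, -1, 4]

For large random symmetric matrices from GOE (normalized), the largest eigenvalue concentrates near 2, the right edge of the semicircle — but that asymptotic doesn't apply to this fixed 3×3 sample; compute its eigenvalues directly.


Since M is real symmetric, all three eigenvalues are real; they are the roots of det(λI − M) = λ³ − (tr M) λ² + s λ − det M, where s is the sum of the principal 2×2 minors.
tr M = -3 + 4 + 4 = 5.
s = ((-3)·4 − 1²) + ((-3)·4 − 3²) + (4·4 − (-1)²) = -13 + (-21) + 15 = -19.
det M (expand along row 1) = (-3)·15 − 1·7 + 3·(-13) = -91.
Characteristic polynomial: λ³ − 5λ² − 19λ + 91 = 0.
Substitute λ = y + (tr M)/3 = y + 1.666667 to remove the quadratic term: y³ + p·y + q = 0 with p = s − (tr M)²/3 = -27.333333 and q = −2(tr M)³/27 + (tr M)·s/3 − det M = 50.074074.
Three real roots ⇒ use the trigonometric (Viète) form: r = 2√(−p/3) = 6.036923, φ = arccos(3q/(p·r)) = arccos(-0.910387) = 2.715014 rad.
y_k = r·cos(φ/3 − 2πk/3) for k = 0, 1, 2 gives y = 3.728898, 2.247098, -5.975996.
λ_k = y_k + 1.666667 gives λ = 5.3956, 3.9138, -4.3093 (check: the sum is 5.0000 = tr M).

Hence λ_max = 5.3956 and λ_min = -4.3093.


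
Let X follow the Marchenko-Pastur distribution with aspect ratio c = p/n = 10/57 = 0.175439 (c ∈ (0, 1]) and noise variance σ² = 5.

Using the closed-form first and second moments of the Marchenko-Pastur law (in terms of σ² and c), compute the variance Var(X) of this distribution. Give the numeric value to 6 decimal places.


Recall the MP moments m_1 = E[X] = σ² and m_2 = E[X²] = σ⁴ (1 + c).
m_1 = E[X] = σ² = 5, so m_1² = 25.
m_2 = E[X²] = σ⁴ (1 + c) = 25 · (1 + 0.175439) = 25 · 1.175439 = 29.385965.
(Note m_2 − m_1² simplifies to c · σ⁴ = 0.175439 · 25.)

Var(X) = m_2 − m_1² = 29.385965 − 25 = 4.385965.


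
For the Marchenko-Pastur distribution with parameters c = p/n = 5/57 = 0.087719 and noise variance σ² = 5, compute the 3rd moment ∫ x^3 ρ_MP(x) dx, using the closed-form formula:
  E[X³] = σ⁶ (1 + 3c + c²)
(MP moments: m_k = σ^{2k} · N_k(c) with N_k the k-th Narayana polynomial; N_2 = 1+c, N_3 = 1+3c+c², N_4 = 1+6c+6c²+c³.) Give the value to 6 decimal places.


E[X³] = σ⁶ (1 + 3c + c²) (third MP moment). With σ² = 5 (so σ⁶ = 125) and c = 5/57 = 0.087719: E[X³] = 125 · (1 + 3·0.087719 + (0.087719)²) = 125 · 1.270853.

So E[X^3] = 158.856571.


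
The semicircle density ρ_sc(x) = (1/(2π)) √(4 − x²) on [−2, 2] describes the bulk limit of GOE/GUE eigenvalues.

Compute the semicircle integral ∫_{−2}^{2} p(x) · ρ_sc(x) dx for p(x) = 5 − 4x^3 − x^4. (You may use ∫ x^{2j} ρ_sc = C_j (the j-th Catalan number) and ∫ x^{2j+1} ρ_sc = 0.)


Write p(x) = Σ a_i x^i, split into monomials and integrate each against ρ_sc separately.
Using ∫ x^{2j} ρ_sc = C_j = (1/(j+1)) C(2j, j) (Catalan numbers) and ∫ x^{2j+1} ρ_sc = 0 (odd monomials vanish by symmetry):
  i = 0 (even): a_0 · C_{0} = 5 · 1 = 5
  i = 3 (odd): ∫ x^3 ρ_sc = 0 (vanishes)
  i = 4 (even): a_4 · C_{2} = -1 · 2 = -2

Summing the contributions: ∫_{−2}^{2} p(x) ρ_sc(x) dx = 5 + (-2) = 3.


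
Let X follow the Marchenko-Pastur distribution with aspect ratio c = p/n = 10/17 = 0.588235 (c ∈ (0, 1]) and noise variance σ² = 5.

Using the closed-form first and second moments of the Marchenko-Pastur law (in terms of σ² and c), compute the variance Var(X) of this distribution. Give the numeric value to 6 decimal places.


Recall the MP moments m_1 = E[X] = σ² and m_2 = E[X²] = σ⁴ (1 + c).
m_1 = E[X] = σ² = 5, so m_1² = 25.
m_2 = E[X²] = σ⁴ (1 + c) = 25 · (1 + 0.588235) = 25 · 1.588235 = 39.705882.
(Note m_2 − m_1² simplifies to c · σ⁴ = 0.588235 · 25.)

Var(X) = m_2 − m_1² = 39.705882 − 25 = 14.705882.


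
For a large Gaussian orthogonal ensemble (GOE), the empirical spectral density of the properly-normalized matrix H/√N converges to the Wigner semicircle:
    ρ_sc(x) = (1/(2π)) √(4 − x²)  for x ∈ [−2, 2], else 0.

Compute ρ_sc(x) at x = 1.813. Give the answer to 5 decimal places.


ρ_sc(x) = (1/(2π)) √(4 − x²). With x = 1.813:
  4 − x² = 4 − (1.813)² = 4 − 3.286969 = 0.713031.
  √(4 − x²) = 0.844412.
  1/(2π) = 0.159155.
  ρ_sc(1.813) = 0.159155 · 0.844412 = 0.134392.

Rounded to 5 decimal places: ρ_sc(1.813) ≈ 0.13439.


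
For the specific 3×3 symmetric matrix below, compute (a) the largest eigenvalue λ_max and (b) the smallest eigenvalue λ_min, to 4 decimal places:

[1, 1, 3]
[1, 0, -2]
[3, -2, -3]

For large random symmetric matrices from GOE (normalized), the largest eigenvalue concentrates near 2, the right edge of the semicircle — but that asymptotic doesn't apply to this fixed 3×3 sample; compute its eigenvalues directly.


Since M is real symmetric, all three eigenvalues are real; they are the roots of det(λI − M) = λ³ − (tr M) λ² + s λ − det M, where s is the sum of the principal 2×2 minors.
tr M = 1 + 0 + (-3) = -2.
s = (1·0 − 1²) + (1·(-3) − 3²) + (0·(-3) − (-2)²) = -1 + (-12) + (-4) = -17.
det M (expand along row 1) = 1·(-4) − 1·3 + 3·(-2) = -13.
Characteristic polynomial: λ³ + 2λ² − 17λ + 13 = 0.
Substitute λ = y + (tr M)/3 = y − 0.666667 to remove the quadratic term: y³ + p·y + q = 0 with p = s − (tr M)²/3 = -18.333333 and q = −2(tr M)³/27 + (tr M)·s/3 − det M = 24.925926.
Three real roots ⇒ use the trigonometric (Viète) form: r = 2√(−p/3) = 4.944132, φ = arccos(3q/(p·r)) = arccos(-0.824975) = 2.540955 rad.
y_k = r·cos(φ/3 − 2πk/3) for k = 0, 1, 2 gives y = 3.274228, 1.571142, -4.845370.
λ_k = y_k − 0.666667 gives λ = 2.6076, 0.9045, -5.5120 (check: the sum is -2.0000 = tr M).

Hence λ_max = 2.6076 and λ_min = -5.5120.


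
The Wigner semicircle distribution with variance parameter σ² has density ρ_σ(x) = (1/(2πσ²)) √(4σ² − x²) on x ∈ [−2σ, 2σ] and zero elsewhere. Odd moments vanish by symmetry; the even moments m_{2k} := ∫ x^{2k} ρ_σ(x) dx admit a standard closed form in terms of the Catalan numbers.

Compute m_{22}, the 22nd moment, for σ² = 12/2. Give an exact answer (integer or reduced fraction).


By the scaled semicircle moment identity, m_{2k} = σ^{2k} · C_k with k = 11.
C_11 = (1/(k+1)) · C(2k, k) = (1/12) · C(22, 11) = (1/12) · 705432 = 58786.
σ^{2k} = (σ²)^k = (12/2)^11 = 362797056.

Therefore m_{22} = σ^{22} · C_11 = 362797056 · 58786 = 21327387734016.


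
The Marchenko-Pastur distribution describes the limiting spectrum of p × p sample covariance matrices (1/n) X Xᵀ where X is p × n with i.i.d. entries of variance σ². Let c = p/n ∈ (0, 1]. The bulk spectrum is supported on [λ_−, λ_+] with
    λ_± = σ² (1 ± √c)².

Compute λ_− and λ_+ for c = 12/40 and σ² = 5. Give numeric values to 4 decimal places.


c = 12/40 = 0.300000; √c = 0.547723.
λ_− = σ² (1 − √c)² = 5 · (1 − 0.547723)² = 5 · (0.452277)² = 1.022774.
λ_+ = σ² (1 + √c)² = 5 · (1 + 0.547723)² = 5 · (1.547723)² = 11.977226.

Rounded to 4 decimal places: λ_− ≈ 1.0228, λ_+ ≈ 11.9772.


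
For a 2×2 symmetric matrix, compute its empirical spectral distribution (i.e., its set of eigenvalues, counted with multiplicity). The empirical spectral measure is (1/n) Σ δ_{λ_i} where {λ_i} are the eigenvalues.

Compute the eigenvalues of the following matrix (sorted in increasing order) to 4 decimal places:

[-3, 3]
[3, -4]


Since M is real symmetric, both eigenvalues are real; they are the roots of det(λI − M) = λ² − (tr M) λ + det M.
tr M = -3 + (-4) = -7.
det M = (-3)·(-4) − 3² = 12 − 9 = 3.
Characteristic polynomial: λ² + 7λ + 3 = 0.
Discriminant Δ = (tr M)² − 4·det M = 49 − 12 = 37; √Δ = 6.082763.
λ = (tr M ± √Δ)/2 = (-7 ± 6.082763)/2, giving (tr M − √Δ)/2 = -6.5414 and (tr M + √Δ)/2 = -0.4586.

Eigenvalues sorted in increasing order: [-6.5414, -0.4586].


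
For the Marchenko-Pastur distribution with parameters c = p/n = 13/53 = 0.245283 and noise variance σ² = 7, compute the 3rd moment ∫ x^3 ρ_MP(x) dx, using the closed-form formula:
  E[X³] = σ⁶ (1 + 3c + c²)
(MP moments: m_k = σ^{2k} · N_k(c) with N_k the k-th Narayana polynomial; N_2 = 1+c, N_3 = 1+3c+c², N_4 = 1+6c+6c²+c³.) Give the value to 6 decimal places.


E[X³] = σ⁶ (1 + 3c + c²) (third MP moment). With σ² = 7 (so σ⁶ = 343) and c = 13/53 = 0.245283: E[X³] = 343 · (1 + 3·0.245283 + (0.245283)²) = 343 · 1.796013.

So E[X^3] = 616.032396.


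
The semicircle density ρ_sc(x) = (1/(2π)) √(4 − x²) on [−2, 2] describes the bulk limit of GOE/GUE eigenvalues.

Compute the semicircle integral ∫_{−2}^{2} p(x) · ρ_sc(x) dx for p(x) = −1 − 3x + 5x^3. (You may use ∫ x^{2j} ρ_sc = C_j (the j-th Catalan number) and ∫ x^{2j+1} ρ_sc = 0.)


Write p(x) = Σ a_i x^i, split into monomials and integrate each against ρ_sc separately.
Using ∫ x^{2j} ρ_sc = C_j = (1/(j+1)) C(2j, j) (Catalan numbers) and ∫ x^{2j+1} ρ_sc = 0 (odd monomials vanish by symmetry):
  i = 0 (even): a_0 · C_{0} = -1 · 1 = -1
  i = 1 (odd): ∫ x^1 ρ_sc = 0 (vanishes)
  i = 3 (odd): ∫ x^3 ρ_sc = 0 (vanishes)

Summing the contributions: ∫_{−2}^{2} p(x) ρ_sc(x) dx = -1.


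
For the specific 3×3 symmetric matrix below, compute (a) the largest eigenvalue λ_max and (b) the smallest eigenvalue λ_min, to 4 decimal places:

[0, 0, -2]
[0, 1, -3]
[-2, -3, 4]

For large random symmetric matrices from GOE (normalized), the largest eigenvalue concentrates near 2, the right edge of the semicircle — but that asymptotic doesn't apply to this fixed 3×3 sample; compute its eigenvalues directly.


Since M is real symmetric, all three eigenvalues are real; they are the roots of det(λI − M) = λ³ − (tr M) λ² + s λ − det M, where s is the sum of the principal 2×2 minors.
tr M = 0 + 1 + 4 = 5.
s = (0·1 − 0²) + (0·4 − (-2)²) + (1·4 − (-3)²) = 0 + (-4) + (-5) = -9.
det M (expand along row 1) = 0·(-5) − 0·(-6) + (-2)·2 = -4.
Characteristic polynomial: λ³ − 5λ² − 9λ + 4 = 0.
Substitute λ = y + (tr M)/3 = y + 1.666667 to remove the quadratic term: y³ + p·y + q = 0 with p = s − (tr M)²/3 = -17.333333 and q = −2(tr M)³/27 + (tr M)·s/3 − det M = -20.259259.
Three real roots ⇒ use the trigonometric (Viète) form: r = 2√(−p/3) = 4.807402, φ = arccos(3q/(p·r)) = arccos(0.729377) = 0.753385 rad.
y_k = r·cos(φ/3 − 2πk/3) for k = 0, 1, 2 gives y = 4.656606, -1.293728, -3.362879.
λ_k = y_k + 1.666667 gives λ = 6.3233, 0.3729, -1.6962 (check: the sum is 5.0000 = tr M).

Hence λ_max = 6.3233 and λ_min = -1.6962.


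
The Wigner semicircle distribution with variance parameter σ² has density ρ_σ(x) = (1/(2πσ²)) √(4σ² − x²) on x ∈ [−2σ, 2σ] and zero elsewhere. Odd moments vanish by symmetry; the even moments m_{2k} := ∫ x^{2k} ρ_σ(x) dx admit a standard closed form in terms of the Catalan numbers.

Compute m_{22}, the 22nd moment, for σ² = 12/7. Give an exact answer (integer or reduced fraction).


By the scaled semicircle moment identity, m_{2k} = σ^{2k} · C_k with k = 11.
C_11 = (1/(k+1)) · C(2k, k) = (1/12) · C(22, 11) = (1/12) · 705432 = 58786.
σ^{2k} = (σ²)^k = (12/7)^11 = 743008370688/1977326743.

Therefore m_{22} = σ^{22} · C_11 = (743008370688/1977326743) · 58786 = 6239784297037824/282475249.


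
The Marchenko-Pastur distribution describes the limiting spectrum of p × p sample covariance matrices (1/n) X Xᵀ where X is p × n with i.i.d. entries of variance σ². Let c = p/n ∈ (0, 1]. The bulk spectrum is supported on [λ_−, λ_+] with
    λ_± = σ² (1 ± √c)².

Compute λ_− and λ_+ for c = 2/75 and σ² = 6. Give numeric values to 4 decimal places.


c = 2/75 = 0.026667; √c = 0.163299.
λ_− = σ² (1 − √c)² = 6 · (1 − 0.163299)² = 6 · (0.836701)² = 4.200408.
λ_+ = σ² (1 + √c)² = 6 · (1 + 0.163299)² = 6 · (1.163299)² = 8.119592.

Rounded to 4 decimal places: λ_− ≈ 4.2004, λ_+ ≈ 8.1196.


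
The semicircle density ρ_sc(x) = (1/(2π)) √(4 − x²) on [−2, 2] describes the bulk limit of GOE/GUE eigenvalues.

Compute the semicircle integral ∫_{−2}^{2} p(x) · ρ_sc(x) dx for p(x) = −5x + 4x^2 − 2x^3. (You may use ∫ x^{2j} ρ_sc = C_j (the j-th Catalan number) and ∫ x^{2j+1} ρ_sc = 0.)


Write p(x) = Σ a_i x^i, split into monomials and integrate each against ρ_sc separately.
Using ∫ x^{2j} ρ_sc = C_j = (1/(j+1)) C(2j, j) (Catalan numbers) and ∫ x^{2j+1} ρ_sc = 0 (odd monomials vanish by symmetry):
  i = 1 (odd): ∫ x^1 ρ_sc = 0 (vanishes)
  i = 2 (even): a_2 · C_{1} = 4 · 1 = 4
  i = 3 (odd): ∫ x^3 ρ_sc = 0 (vanishes)

Summing the contributions: ∫_{−2}^{2} p(x) ρ_sc(x) dx = 4.


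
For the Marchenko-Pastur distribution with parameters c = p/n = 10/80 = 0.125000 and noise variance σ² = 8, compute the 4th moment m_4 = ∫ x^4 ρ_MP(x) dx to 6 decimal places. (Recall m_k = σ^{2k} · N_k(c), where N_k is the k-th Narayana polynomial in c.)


E[X⁴] = σ⁸ (1 + 6c + 6c² + c³) (fourth MP moment). With σ² = 8 (so σ⁸ = 4096) and c = 10/80 = 0.125000: E[X⁴] = 4096 · (1 + 6·0.125000 + 6·(0.125000)² + (0.125000)³) = 4096 · 1.845703.

So E[X^4] = 7560.000000.


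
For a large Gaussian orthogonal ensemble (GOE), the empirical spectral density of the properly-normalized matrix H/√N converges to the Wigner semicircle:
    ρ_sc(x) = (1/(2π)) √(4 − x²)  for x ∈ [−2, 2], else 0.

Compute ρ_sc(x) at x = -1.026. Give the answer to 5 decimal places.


ρ_sc(x) = (1/(2π)) √(4 − x²). With x = -1.026:
  4 − x² = 4 − (-1.026)² = 4 − 1.052676 = 2.947324.
  √(4 − x²) = 1.716777.
  1/(2π) = 0.159155.
  ρ_sc(-1.026) = 0.159155 · 1.716777 = 0.273234.

Rounded to 5 decimal places: ρ_sc(-1.026) ≈ 0.27323.


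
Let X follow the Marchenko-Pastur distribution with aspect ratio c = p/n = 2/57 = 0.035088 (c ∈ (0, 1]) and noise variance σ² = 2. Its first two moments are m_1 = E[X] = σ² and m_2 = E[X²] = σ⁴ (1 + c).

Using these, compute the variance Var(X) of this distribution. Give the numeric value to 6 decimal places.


m_1 = E[X] = σ² = 2, so m_1² = 4.
m_2 = E[X²] = σ⁴ (1 + c) = 4 · (1 + 0.035088) = 4 · 1.035088 = 4.140351.
(Note m_2 − m_1² simplifies to c · σ⁴ = 0.035088 · 4.)

Var(X) = m_2 − m_1² = 4.140351 − 4 = 0.140351.


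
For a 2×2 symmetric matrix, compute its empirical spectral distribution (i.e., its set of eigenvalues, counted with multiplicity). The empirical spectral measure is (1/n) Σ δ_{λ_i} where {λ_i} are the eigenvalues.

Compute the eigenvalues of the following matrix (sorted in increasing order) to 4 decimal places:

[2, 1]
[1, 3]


Since M is real symmetric, both eigenvalues are real; they are the roots of det(λI − M) = λ² − (tr M) λ + det M.
tr M = 2 + 3 = 5.
det M = 2·3 − 1² = 6 − 1 = 5.
Characteristic polynomial: λ² − 5λ + 5 = 0.
Discriminant Δ = (tr M)² − 4·det M = 25 − 20 = 5; √Δ = 2.236068.
λ = (tr M ± √Δ)/2 = (5 ± 2.236068)/2, giving (tr M − √Δ)/2 = 1.3820 and (tr M + √Δ)/2 = 3.6180.

Eigenvalues sorted in increasing order: [1.3820, 3.6180].


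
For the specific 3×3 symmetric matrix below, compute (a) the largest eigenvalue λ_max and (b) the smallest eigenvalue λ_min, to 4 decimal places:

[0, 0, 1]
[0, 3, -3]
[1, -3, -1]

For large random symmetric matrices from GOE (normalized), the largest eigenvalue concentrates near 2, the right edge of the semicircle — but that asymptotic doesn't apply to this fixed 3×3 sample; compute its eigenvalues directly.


Since M is real symmetric, all three eigenvalues are real; they are the roots of det(λI − M) = λ³ − (tr M) λ² + s λ − det M, where s is the sum of the principal 2×2 minors.
tr M = 0 + 3 + (-1) = 2.
s = (0·3 − 0²) + (0·(-1) − 1²) + (3·(-1) − (-3)²) = 0 + (-1) + (-12) = -13.
det M (expand along row 1) = 0·(-12) − 0·3 + 1·(-3) = -3.
Characteristic polynomial: λ³ − 2λ² − 13λ + 3 = 0.
Substitute λ = y + (tr M)/3 = y + 0.666667 to remove the quadratic term: y³ + p·y + q = 0 with p = s − (tr M)²/3 = -14.333333 and q = −2(tr M)³/27 + (tr M)·s/3 − det M = -6.259259.
Three real roots ⇒ use the trigonometric (Viète) form: r = 2√(−p/3) = 4.371626, φ = arccos(3q/(p·r)) = arccos(0.299677) = 1.266442 rad.
y_k = r·cos(φ/3 − 2πk/3) for k = 0, 1, 2 gives y = 3.987846, -0.442748, -3.545099.
λ_k = y_k + 0.666667 gives λ = 4.6545, 0.2239, -2.8784 (check: the sum is 2.0000 = tr M).

Hence λ_max = 4.6545 and λ_min = -2.8784.


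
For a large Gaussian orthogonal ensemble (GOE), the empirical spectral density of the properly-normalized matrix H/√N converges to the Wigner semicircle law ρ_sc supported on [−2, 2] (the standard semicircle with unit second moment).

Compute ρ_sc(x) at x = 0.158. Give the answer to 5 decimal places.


ρ_sc(x) = (1/(2π)) √(4 − x²). With x = 0.158:
  4 − x² = 4 − (0.158)² = 4 − 0.024964 = 3.975036.
  √(4 − x²) = 1.993749.
  1/(2π) = 0.159155.
  ρ_sc(0.158) = 0.159155 · 1.993749 = 0.317315.

Rounded to 5 decimal places: ρ_sc(0.158) ≈ 0.31732.


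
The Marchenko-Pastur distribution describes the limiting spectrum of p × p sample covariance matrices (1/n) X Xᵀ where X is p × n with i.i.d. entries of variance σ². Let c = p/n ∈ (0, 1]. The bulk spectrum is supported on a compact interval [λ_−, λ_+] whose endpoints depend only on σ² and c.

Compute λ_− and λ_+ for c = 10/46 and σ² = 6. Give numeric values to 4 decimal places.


c = 10/46 = 0.217391; √c = 0.466252.
λ_− = σ² (1 − √c)² = 6 · (1 − 0.466252)² = 6 · (0.533748)² = 1.709319.
λ_+ = σ² (1 + √c)² = 6 · (1 + 0.466252)² = 6 · (1.466252)² = 12.899377.

Rounded to 4 decimal places: λ_− ≈ 1.7093, λ_+ ≈ 12.8994.


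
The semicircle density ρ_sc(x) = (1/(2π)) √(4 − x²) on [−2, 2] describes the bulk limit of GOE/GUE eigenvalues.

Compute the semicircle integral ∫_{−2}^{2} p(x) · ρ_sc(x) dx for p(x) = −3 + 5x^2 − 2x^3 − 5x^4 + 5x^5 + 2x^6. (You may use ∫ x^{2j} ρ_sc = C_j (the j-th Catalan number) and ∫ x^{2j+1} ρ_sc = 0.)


Write p(x) = Σ a_i x^i, split into monomials and integrate each against ρ_sc separately.
Using ∫ x^{2j} ρ_sc = C_j = (1/(j+1)) C(2j, j) (Catalan numbers) and ∫ x^{2j+1} ρ_sc = 0 (odd monomials vanish by symmetry):
  i = 0 (even): a_0 · C_{0} = -3 · 1 = -3
  i = 2 (even): a_2 · C_{1} = 5 · 1 = 5
  i = 3 (odd): ∫ x^3 ρ_sc = 0 (vanishes)
  i = 4 (even): a_4 · C_{2} = -5 · 2 = -10
  i = 5 (odd): ∫ x^5 ρ_sc = 0 (vanishes)
  i = 6 (even): a_6 · C_{3} = 2 · 5 = 10

Summing the contributions: ∫_{−2}^{2} p(x) ρ_sc(x) dx = (-3) + 5 + (-10) + 10 = 2.


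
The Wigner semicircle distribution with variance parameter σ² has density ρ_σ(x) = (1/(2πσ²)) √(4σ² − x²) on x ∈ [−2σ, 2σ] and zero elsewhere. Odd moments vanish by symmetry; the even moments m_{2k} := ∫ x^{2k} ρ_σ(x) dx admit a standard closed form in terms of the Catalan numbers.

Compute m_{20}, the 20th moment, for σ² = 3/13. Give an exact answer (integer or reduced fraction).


By the scaled semicircle moment identity, m_{2k} = σ^{2k} · C_k with k = 10.
C_10 = (1/(k+1)) · C(2k, k) = (1/11) · C(20, 10) = (1/11) · 184756 = 16796.
σ^{2k} = (σ²)^k = (3/13)^10 = 59049/137858491849.

Therefore m_{20} = σ^{20} · C_10 = (59049/137858491849) · 16796 = 76291308/10604499373.


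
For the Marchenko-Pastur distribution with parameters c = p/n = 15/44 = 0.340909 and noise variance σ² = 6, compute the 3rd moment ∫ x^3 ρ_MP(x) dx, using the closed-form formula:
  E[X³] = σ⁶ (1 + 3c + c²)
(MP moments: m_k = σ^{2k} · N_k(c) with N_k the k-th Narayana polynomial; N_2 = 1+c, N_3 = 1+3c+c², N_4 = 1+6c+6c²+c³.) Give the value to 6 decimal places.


E[X³] = σ⁶ (1 + 3c + c²) (third MP moment). With σ² = 6 (so σ⁶ = 216) and c = 15/44 = 0.340909: E[X³] = 216 · (1 + 3·0.340909 + (0.340909)²) = 216 · 2.138946.

So E[X^3] = 462.012397.


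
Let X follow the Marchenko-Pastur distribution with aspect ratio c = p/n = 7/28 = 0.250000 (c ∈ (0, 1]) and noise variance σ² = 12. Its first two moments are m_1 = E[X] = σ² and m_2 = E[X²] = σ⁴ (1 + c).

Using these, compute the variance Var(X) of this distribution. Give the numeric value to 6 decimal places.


m_1 = E[X] = σ² = 12, so m_1² = 144.
m_2 = E[X²] = σ⁴ (1 + c) = 144 · (1 + 0.250000) = 144 · 1.250000 = 180.000000.
(Note m_2 − m_1² simplifies to c · σ⁴ = 0.250000 · 144.)

Var(X) = m_2 − m_1² = 180.000000 − 144 = 36.000000.


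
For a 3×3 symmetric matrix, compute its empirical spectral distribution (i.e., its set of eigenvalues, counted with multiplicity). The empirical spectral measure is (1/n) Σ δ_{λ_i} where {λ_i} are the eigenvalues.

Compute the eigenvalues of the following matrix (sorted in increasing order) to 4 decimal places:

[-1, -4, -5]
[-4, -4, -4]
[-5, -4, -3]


Since M is real symmetric, all three eigenvalues are real; they are the roots of det(λI − M) = λ³ − (tr M) λ² + s λ − det M, where s is the sum of the principal 2×2 minors.
tr M = -1 + (-4) + (-3) = -8.
s = ((-1)·(-4) − (-4)²) + ((-1)·(-3) − (-5)²) + ((-4)·(-3) − (-4)²) = -12 + (-22) + (-4) = -38.
det M (expand along row 1) = (-1)·(-4) − (-4)·(-8) + (-5)·(-4) = -8.
Characteristic polynomial: λ³ + 8λ² − 38λ + 8 = 0.
Substitute λ = y + (tr M)/3 = y − 2.666667 to remove the quadratic term: y³ + p·y + q = 0 with p = s − (tr M)²/3 = -59.333333 and q = −2(tr M)³/27 + (tr M)·s/3 − det M = 147.259259.
Three real roots ⇒ use the trigonometric (Viète) form: r = 2√(−p/3) = 8.894443, φ = arccos(3q/(p·r)) = arccos(-0.837117) = 2.562789 rad.
y_k = r·cos(φ/3 − 2πk/3) for k = 0, 1, 2 gives y = 5.841644, 2.887769, -8.729413.
λ_k = y_k − 2.666667 gives λ = 3.1750, 0.2211, -11.3961 (check: the sum is -8.0000 = tr M).

Eigenvalues sorted in increasing order: [-11.3961, 0.2211, 3.1750].


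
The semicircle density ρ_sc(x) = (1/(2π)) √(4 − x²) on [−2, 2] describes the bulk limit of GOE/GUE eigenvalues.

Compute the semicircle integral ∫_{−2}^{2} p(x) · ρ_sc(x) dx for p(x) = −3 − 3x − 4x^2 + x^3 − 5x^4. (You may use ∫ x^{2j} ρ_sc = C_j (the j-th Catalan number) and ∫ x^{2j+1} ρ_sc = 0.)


Write p(x) = Σ a_i x^i, split into monomials and integrate each against ρ_sc separately.
Using ∫ x^{2j} ρ_sc = C_j = (1/(j+1)) C(2j, j) (Catalan numbers) and ∫ x^{2j+1} ρ_sc = 0 (odd monomials vanish by symmetry):
  i = 0 (even): a_0 · C_{0} = -3 · 1 = -3
  i = 1 (odd): ∫ x^1 ρ_sc = 0 (vanishes)
  i = 2 (even): a_2 · C_{1} = -4 · 1 = -4
  i = 3 (odd): ∫ x^3 ρ_sc = 0 (vanishes)
  i = 4 (even): a_4 · C_{2} = -5 · 2 = -10

Summing the contributions: ∫_{−2}^{2} p(x) ρ_sc(x) dx = (-3) + (-4) + (-10) = -17.


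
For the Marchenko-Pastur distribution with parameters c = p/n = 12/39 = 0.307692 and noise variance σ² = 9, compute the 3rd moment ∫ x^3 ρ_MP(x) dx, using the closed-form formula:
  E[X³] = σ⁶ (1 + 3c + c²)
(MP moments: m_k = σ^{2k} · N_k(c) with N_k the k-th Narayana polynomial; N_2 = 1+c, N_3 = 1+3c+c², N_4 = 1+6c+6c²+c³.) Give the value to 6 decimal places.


E[X³] = σ⁶ (1 + 3c + c²) (third MP moment). With σ² = 9 (so σ⁶ = 729) and c = 12/39 = 0.307692: E[X³] = 729 · (1 + 3·0.307692 + (0.307692)²) = 729 · 2.017751.

So E[X^3] = 1470.940828.


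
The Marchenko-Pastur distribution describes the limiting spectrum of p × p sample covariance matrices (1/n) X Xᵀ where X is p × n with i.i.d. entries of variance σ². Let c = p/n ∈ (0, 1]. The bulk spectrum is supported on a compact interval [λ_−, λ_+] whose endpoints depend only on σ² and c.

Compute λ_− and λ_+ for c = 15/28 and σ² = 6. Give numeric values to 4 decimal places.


c = 15/28 = 0.535714; √c = 0.731925.
λ_− = σ² (1 − √c)² = 6 · (1 − 0.731925)² = 6 · (0.268075)² = 0.431185.
λ_+ = σ² (1 + √c)² = 6 · (1 + 0.731925)² = 6 · (1.731925)² = 17.997386.

Rounded to 4 decimal places: λ_− ≈ 0.4312, λ_+ ≈ 17.9974.


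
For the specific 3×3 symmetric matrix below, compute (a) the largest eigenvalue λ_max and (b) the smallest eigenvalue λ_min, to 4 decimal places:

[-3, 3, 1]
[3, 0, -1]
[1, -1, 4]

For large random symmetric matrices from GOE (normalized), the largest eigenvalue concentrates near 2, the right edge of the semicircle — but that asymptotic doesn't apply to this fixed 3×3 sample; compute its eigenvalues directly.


Since M is real symmetric, all three eigenvalues are real; they are the roots of det(λI − M) = λ³ − (tr M) λ² + s λ − det M, where s is the sum of the principal 2×2 minors.
tr M = -3 + 0 + 4 = 1.
s = ((-3)·0 − 3²) + ((-3)·4 − 1²) + (0·4 − (-1)²) = -9 + (-13) + (-1) = -23.
det M (expand along row 1) = (-3)·(-1) − 3·13 + 1·(-3) = -39.
Characteristic polynomial: λ³ − λ² − 23λ + 39 = 0.
Substitute λ = y + (tr M)/3 = y + 0.333333 to remove the quadratic term: y³ + p·y + q = 0 with p = s − (tr M)²/3 = -23.333333 and q = −2(tr M)³/27 + (tr M)·s/3 − det M = 31.259259.
Three real roots ⇒ use the trigonometric (Viète) form: r = 2√(−p/3) = 5.577734, φ = arccos(3q/(p·r)) = arccos(-0.720552) = 2.375395 rad.
y_k = r·cos(φ/3 − 2πk/3) for k = 0, 1, 2 gives y = 3.918731, 1.478075, -5.396806.
λ_k = y_k + 0.333333 gives λ = 4.2521, 1.8114, -5.0635 (check: the sum is 1.0000 = tr M).

Hence λ_max = 4.2521 and λ_min = -5.0635.


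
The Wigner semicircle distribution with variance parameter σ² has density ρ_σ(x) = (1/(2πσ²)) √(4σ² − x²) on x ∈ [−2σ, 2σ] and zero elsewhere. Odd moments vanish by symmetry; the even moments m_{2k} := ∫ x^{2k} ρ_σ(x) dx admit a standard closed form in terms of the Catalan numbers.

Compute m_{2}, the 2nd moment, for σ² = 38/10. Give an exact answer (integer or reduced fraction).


By the scaled semicircle moment identity, m_{2k} = σ^{2k} · C_k with k = 1.
C_1 = (1/(k+1)) · C(2k, k) = (1/2) · C(2, 1) = (1/2) · 2 = 1.
σ^{2k} = (σ²)^k = (38/10)^1 = 19/5.

Therefore m_{2} = σ^{2} · C_1 = (19/5) · 1 = 19/5.


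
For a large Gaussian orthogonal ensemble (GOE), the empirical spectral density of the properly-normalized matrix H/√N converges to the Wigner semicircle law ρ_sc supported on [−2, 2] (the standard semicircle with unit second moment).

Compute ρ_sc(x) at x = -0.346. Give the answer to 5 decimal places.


ρ_sc(x) = (1/(2π)) √(4 − x²). With x = -0.346:
  4 − x² = 4 − (-0.346)² = 4 − 0.119716 = 3.880284.
  √(4 − x²) = 1.969844.
  1/(2π) = 0.159155.
  ρ_sc(-0.346) = 0.159155 · 1.969844 = 0.313510.

Rounded to 5 decimal places: ρ_sc(-0.346) ≈ 0.31351.


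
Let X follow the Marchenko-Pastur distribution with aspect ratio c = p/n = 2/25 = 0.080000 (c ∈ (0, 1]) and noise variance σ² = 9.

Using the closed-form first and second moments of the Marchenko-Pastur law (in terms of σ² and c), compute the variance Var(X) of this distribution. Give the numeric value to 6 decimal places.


Recall the MP moments m_1 = E[X] = σ² and m_2 = E[X²] = σ⁴ (1 + c).
m_1 = E[X] = σ² = 9, so m_1² = 81.
m_2 = E[X²] = σ⁴ (1 + c) = 81 · (1 + 0.080000) = 81 · 1.080000 = 87.480000.
(Note m_2 − m_1² simplifies to c · σ⁴ = 0.080000 · 81.)

Var(X) = m_2 − m_1² = 87.480000 − 81 = 6.480000.


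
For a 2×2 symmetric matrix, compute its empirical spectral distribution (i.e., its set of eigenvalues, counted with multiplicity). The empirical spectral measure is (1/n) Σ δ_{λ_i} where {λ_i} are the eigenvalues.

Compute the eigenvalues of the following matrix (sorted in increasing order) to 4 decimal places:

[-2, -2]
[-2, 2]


Since M is real symmetric, both eigenvalues are real; they are the roots of det(λI − M) = λ² − (tr M) λ + det M.
tr M = -2 + 2 = 0.
det M = (-2)·2 − (-2)² = -4 − 4 = -8.
Characteristic polynomial: λ² − 8 = 0.
Discriminant Δ = (tr M)² − 4·det M = 0 − (-32) = 32; √Δ = 5.656854.
λ = (tr M ± √Δ)/2 = (0 ± 5.656854)/2, giving (tr M − √Δ)/2 = -2.8284 and (tr M + √Δ)/2 = 2.8284.

Eigenvalues sorted in increasing order: [-2.8284, 2.8284].


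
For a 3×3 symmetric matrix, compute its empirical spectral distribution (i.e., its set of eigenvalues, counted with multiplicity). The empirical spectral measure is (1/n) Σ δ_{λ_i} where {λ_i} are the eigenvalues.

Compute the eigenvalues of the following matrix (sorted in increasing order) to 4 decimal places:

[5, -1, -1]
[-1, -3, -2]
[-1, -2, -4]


Since M is real symmetric, all three eigenvalues are real; they are the roots of det(λI − M) = λ³ − (tr M) λ² + s λ − det M, where s is the sum of the principal 2×2 minors.
tr M = 5 + (-3) + (-4) = -2.
s = (5·(-3) − (-1)²) + (5·(-4) − (-1)²) + ((-3)·(-4) − (-2)²) = -16 + (-21) + 8 = -29.
det M (expand along row 1) = 5·8 − (-1)·2 + (-1)·(-1) = 43.
Characteristic polynomial: λ³ + 2λ² − 29λ − 43 = 0.
Substitute λ = y + (tr M)/3 = y − 0.666667 to remove the quadratic term: y³ + p·y + q = 0 with p = s − (tr M)²/3 = -30.333333 and q = −2(tr M)³/27 + (tr M)·s/3 − det M = -23.074074.
Three real roots ⇒ use the trigonometric (Viète) form: r = 2√(−p/3) = 6.359595, φ = arccos(3q/(p·r)) = arccos(0.358836) = 1.203776 rad.
y_k = r·cos(φ/3 − 2πk/3) for k = 0, 1, 2 gives y = 5.854453, -0.776095, -5.078358.
λ_k = y_k − 0.666667 gives λ = 5.1878, -1.4428, -5.7450 (check: the sum is -2.0000 = tr M).

Eigenvalues sorted in increasing order: [-5.7450, -1.4428, 5.1878].


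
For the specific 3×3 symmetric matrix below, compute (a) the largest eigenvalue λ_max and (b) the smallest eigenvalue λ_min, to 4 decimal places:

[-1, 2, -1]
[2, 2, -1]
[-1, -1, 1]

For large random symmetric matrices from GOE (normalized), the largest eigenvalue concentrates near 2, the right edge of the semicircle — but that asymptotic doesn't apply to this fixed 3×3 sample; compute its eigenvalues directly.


Since M is real symmetric, all three eigenvalues are real; they are the roots of det(λI − M) = λ³ − (tr M) λ² + s λ − det M, where s is the sum of the principal 2×2 minors.
tr M = -1 + 2 + 1 = 2.
s = ((-1)·2 − 2²) + ((-1)·1 − (-1)²) + (2·1 − (-1)²) = -6 + (-2) + 1 = -7.
det M (expand along row 1) = (-1)·1 − 2·1 + (-1)·0 = -3.
Characteristic polynomial: λ³ − 2λ² − 7λ + 3 = 0.
Substitute λ = y + (tr M)/3 = y + 0.666667 to remove the quadratic term: y³ + p·y + q = 0 with p = s − (tr M)²/3 = -8.333333 and q = −2(tr M)³/27 + (tr M)·s/3 − det M = -2.259259.
Three real roots ⇒ use the trigonometric (Viète) form: r = 2√(−p/3) = 3.333333, φ = arccos(3q/(p·r)) = arccos(0.244000) = 1.324308 rad.
y_k = r·cos(φ/3 − 2πk/3) for k = 0, 1, 2 gives y = 3.013797, -0.273568, -2.740229.
λ_k = y_k + 0.666667 gives λ = 3.6805, 0.3931, -2.0736 (check: the sum is 2.0000 = tr M).

Hence λ_max = 3.6805 and λ_min = -2.0736.


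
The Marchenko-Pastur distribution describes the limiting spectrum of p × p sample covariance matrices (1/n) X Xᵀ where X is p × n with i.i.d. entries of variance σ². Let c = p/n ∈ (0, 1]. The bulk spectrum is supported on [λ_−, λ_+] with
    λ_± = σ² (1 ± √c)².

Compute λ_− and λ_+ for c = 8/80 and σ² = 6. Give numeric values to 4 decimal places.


c = 8/80 = 0.100000; √c = 0.316228.
λ_− = σ² (1 − √c)² = 6 · (1 − 0.316228)² = 6 · (0.683772)² = 2.805267.
λ_+ = σ² (1 + √c)² = 6 · (1 + 0.316228)² = 6 · (1.316228)² = 10.394733.

Rounded to 4 decimal places: λ_− ≈ 2.8053, λ_+ ≈ 10.3947.


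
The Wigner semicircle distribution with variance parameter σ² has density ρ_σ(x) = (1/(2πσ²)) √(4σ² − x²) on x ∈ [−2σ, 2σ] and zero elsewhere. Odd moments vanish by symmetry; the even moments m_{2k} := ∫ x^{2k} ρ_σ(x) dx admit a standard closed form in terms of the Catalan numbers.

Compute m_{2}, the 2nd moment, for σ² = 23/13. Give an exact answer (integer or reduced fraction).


By the scaled semicircle moment identity, m_{2k} = σ^{2k} · C_k with k = 1.
C_1 = (1/(k+1)) · C(2k, k) = (1/2) · C(2, 1) = (1/2) · 2 = 1.
σ^{2k} = (σ²)^k = (23/13)^1 = 23/13.

Therefore m_{2} = σ^{2} · C_1 = (23/13) · 1 = 23/13.


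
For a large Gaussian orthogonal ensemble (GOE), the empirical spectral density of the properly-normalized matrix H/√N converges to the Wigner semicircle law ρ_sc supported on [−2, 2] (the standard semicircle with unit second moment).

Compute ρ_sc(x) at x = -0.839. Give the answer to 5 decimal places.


ρ_sc(x) = (1/(2π)) √(4 − x²). With x = -0.839:
  4 − x² = 4 − (-0.839)² = 4 − 0.703921 = 3.296079.
  √(4 − x²) = 1.815511.
  1/(2π) = 0.159155.
  ρ_sc(-0.839) = 0.159155 · 1.815511 = 0.288947.

Rounded to 5 decimal places: ρ_sc(-0.839) ≈ 0.28895.


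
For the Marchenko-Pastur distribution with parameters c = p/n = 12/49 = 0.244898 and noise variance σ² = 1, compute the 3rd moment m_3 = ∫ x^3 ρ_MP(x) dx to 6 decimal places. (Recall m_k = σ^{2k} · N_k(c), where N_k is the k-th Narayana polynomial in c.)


E[X³] = σ⁶ (1 + 3c + c²) (third MP moment). With σ² = 1 (so σ⁶ = 1) and c = 12/49 = 0.244898: E[X³] = 1 · (1 + 3·0.244898 + (0.244898)²) = 1 · 1.794669.

So E[X^3] = 1.794669.


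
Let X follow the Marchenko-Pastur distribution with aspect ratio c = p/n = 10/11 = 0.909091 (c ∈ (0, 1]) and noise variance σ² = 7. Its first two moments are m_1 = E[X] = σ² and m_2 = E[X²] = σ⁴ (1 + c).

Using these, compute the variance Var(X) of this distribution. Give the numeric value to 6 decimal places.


m_1 = E[X] = σ² = 7, so m_1² = 49.
m_2 = E[X²] = σ⁴ (1 + c) = 49 · (1 + 0.909091) = 49 · 1.909091 = 93.545455.
(Note m_2 − m_1² simplifies to c · σ⁴ = 0.909091 · 49.)

Var(X) = m_2 − m_1² = 93.545455 − 49 = 44.545455.


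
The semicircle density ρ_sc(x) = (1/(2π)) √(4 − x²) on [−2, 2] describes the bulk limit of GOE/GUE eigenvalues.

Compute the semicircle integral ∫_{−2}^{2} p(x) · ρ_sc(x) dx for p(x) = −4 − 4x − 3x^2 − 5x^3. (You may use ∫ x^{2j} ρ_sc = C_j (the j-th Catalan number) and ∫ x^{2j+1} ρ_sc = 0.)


Write p(x) = Σ a_i x^i, split into monomials and integrate each against ρ_sc separately.
Using ∫ x^{2j} ρ_sc = C_j = (1/(j+1)) C(2j, j) (Catalan numbers) and ∫ x^{2j+1} ρ_sc = 0 (odd monomials vanish by symmetry):
  i = 0 (even): a_0 · C_{0} = -4 · 1 = -4
  i = 1 (odd): ∫ x^1 ρ_sc = 0 (vanishes)
  i = 2 (even): a_2 · C_{1} = -3 · 1 = -3
  i = 3 (odd): ∫ x^3 ρ_sc = 0 (vanishes)

Summing the contributions: ∫_{−2}^{2} p(x) ρ_sc(x) dx = (-4) + (-3) = -7.


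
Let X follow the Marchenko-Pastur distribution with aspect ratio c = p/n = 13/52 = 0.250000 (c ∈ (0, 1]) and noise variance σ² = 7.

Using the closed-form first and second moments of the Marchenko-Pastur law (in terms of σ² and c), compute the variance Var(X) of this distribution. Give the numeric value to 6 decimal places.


Recall the MP moments m_1 = E[X] = σ² and m_2 = E[X²] = σ⁴ (1 + c).
m_1 = E[X] = σ² = 7, so m_1² = 49.
m_2 = E[X²] = σ⁴ (1 + c) = 49 · (1 + 0.250000) = 49 · 1.250000 = 61.250000.
(Note m_2 − m_1² simplifies to c · σ⁴ = 0.250000 · 49.)

Var(X) = m_2 − m_1² = 61.250000 − 49 = 12.250000.


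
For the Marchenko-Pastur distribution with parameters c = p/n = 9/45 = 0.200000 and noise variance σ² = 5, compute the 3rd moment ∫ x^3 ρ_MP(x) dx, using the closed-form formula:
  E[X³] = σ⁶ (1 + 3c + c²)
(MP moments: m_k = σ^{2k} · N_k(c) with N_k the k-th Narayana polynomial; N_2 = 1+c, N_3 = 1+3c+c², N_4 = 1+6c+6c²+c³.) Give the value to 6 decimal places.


E[X³] = σ⁶ (1 + 3c + c²) (third MP moment). With σ² = 5 (so σ⁶ = 125) and c = 9/45 = 0.200000: E[X³] = 125 · (1 + 3·0.200000 + (0.200000)²) = 125 · 1.640000.

So E[X^3] = 205.000000.


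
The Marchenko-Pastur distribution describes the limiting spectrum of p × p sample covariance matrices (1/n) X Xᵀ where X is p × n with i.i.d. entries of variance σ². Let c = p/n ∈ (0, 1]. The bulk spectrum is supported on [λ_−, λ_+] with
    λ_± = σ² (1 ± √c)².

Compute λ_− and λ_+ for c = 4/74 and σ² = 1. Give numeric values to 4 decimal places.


c = 4/74 = 0.054054; √c = 0.232495.
λ_− = σ² (1 − √c)² = 1 · (1 − 0.232495)² = 1 · (0.767505)² = 0.589063.
λ_+ = σ² (1 + √c)² = 1 · (1 + 0.232495)² = 1 · (1.232495)² = 1.519045.

Rounded to 4 decimal places: λ_− ≈ 0.5891, λ_+ ≈ 1.5190.


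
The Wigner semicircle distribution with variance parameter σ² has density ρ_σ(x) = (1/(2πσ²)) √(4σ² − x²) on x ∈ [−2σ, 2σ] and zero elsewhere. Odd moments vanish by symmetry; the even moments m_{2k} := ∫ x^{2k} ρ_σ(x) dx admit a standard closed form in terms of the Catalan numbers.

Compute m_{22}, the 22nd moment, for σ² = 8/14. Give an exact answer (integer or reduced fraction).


By the scaled semicircle moment identity, m_{2k} = σ^{2k} · C_k with k = 11.
C_11 = (1/(k+1)) · C(2k, k) = (1/12) · C(22, 11) = (1/12) · 705432 = 58786.
σ^{2k} = (σ²)^k = (8/14)^11 = 4194304/1977326743.

Therefore m_{22} = σ^{22} · C_11 = (4194304/1977326743) · 58786 = 35223764992/282475249.


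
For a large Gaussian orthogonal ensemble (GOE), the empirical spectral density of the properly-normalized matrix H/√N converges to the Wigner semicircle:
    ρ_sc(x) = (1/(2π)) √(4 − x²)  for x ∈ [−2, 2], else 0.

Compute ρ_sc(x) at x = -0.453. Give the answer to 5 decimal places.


ρ_sc(x) = (1/(2π)) √(4 − x²). With x = -0.453:
  4 − x² = 4 − (-0.453)² = 4 − 0.205209 = 3.794791.
  √(4 − x²) = 1.948022.
  1/(2π) = 0.159155.
  ρ_sc(-0.453) = 0.159155 · 1.948022 = 0.310037.

Rounded to 5 decimal places: ρ_sc(-0.453) ≈ 0.31004.
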